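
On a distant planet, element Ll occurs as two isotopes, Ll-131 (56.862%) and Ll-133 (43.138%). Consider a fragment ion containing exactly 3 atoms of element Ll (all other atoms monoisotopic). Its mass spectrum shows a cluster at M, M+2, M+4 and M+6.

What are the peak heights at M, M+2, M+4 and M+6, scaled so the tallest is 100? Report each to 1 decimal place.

Expanding (0.56862 + 0.43138)^3:
P(M) = 0.56862^3 = 0.183851
P(M+2) = 3 × 0.56862^2 × 0.43138^1 = 0.418433
P(M+4) = 3 × 0.56862^1 × 0.43138^2 = 0.317441
P(M+6) = 0.43138^3 = 0.080275
The M+2 peak is largest (0.418433); scaling to 100 gives 43.9 : 100.0 : 75.9 : 19.2.

43.9 : 100.0 : 75.9 : 19.2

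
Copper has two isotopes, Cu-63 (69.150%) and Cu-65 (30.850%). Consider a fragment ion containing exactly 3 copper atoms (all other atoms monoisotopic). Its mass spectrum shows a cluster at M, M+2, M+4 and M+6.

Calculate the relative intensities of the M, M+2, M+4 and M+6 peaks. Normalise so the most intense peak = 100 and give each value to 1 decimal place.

Expanding (0.69150 + 0.30850)^3:
P(M) = 0.69150^3 = 0.330656
P(M+2) = 3 × 0.69150^2 × 0.30850^1 = 0.442548
P(M+4) = 3 × 0.69150^1 × 0.30850^2 = 0.197435
P(M+6) = 0.30850^3 = 0.029361
The M+2 peak is largest (0.442548); scaling to 100 gives 74.7 : 100.0 : 44.6 : 6.6.

74.7 : 100.0 : 44.6 : 6.6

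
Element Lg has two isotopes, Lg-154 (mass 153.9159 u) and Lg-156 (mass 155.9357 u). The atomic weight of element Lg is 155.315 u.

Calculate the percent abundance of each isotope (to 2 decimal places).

Writing the weighted mean with unknown fraction x of Lg-154:
153.9159·x + 155.9357·(1 − x) = 155.315
(153.9159 − 155.9357)·x = 155.315 − 155.9357
x = -0.6207 / -2.0198 = 0.30731 → 30.73% Lg-154, 69.27% Lg-156.

Lg-154: 30.73%, Lg-156: 69.27%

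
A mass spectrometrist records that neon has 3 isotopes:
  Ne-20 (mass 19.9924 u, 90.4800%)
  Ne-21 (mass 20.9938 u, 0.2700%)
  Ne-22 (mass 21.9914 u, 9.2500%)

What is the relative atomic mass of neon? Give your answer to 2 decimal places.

20.18 u

Weight each isotope mass by its fractional abundance: 0.904800 × 19.9924 + 0.002700 × 20.9938 + 0.092500 × 21.9914
= 18.08912 + 0.05668 + 2.03420 = 20.18000 u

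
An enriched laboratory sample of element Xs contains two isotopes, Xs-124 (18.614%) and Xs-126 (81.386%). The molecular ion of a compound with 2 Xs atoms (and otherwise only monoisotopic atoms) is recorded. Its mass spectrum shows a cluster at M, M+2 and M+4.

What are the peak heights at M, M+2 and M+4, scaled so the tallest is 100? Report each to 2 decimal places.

5.23 : 45.74 : 100.00

Each Xs atom is independently Xs-124 (p = 0.18614) or Xs-126 (q = 0.81386); the cluster is the binomial expansion (p + q)^2.
P(M) = 0.18614^2 = 0.034648
P(M+2) = 2 × 0.18614^1 × 0.81386^1 = 0.302984
P(M+4) = 0.81386^2 = 0.662368
The M+4 peak is largest (0.662368); scaling to 100 gives 5.23 : 45.74 : 100.00.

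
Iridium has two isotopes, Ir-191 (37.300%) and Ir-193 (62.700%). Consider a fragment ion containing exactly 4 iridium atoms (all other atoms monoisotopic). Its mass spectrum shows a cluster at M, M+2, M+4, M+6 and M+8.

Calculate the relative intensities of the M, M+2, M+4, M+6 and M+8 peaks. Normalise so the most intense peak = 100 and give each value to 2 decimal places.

5.26 : 35.39 : 89.23 : 100.00 : 42.02

The 4 Ir atoms are independent, so intensities follow the terms of (0.37300 + 0.62700)^4.
P(M) = 0.37300^4 = 0.019357
P(M+2) = 4 × 0.37300^3 × 0.62700^1 = 0.130153
P(M+4) = 6 × 0.37300^2 × 0.62700^2 = 0.328174
P(M+6) = 4 × 0.37300^1 × 0.62700^3 = 0.367766
P(M+8) = 0.62700^4 = 0.154550
The M+6 peak is largest (0.367766); scaling to 100 gives 5.26 : 35.39 : 89.23 : 100.00 : 42.02.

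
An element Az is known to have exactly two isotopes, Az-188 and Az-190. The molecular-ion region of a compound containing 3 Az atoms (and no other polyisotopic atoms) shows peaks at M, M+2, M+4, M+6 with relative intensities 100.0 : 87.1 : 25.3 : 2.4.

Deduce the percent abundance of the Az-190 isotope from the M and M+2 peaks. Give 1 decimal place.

Let p = fractional abundance of Az-188. I(M+2)/I(M) = [C(3,1)·p^2·(1−p)] / p^3 = 3·(1−p)/p = 87.1/100.0 = 0.8710
(1−p)/p = 0.8710/3 = 0.2903  ⇒  p = 1/(1 + 0.2903) = 0.7750
Az-188: 77.5%, Az-190: 22.5%.

22.5%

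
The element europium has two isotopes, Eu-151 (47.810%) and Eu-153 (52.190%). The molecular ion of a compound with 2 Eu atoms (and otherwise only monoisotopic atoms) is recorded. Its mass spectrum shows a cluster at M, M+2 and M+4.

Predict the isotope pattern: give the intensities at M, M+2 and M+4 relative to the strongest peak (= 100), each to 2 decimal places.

The 2 Eu atoms are independent, so intensities follow the terms of (0.47810 + 0.52190)^2.
P(M) = 0.47810^2 = 0.228580
P(M+2) = 2 × 0.47810^1 × 0.52190^1 = 0.499041
P(M+4) = 0.52190^2 = 0.272380
The M+2 peak is largest (0.499041); scaling to 100 gives 45.80 : 100.00 : 54.58.

45.80 : 100.00 : 54.58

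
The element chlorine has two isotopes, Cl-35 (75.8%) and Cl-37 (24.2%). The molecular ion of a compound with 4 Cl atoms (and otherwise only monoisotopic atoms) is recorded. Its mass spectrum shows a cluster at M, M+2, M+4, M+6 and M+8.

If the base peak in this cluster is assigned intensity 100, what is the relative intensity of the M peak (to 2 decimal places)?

78.31

Term probabilities: M 0.3301, M+2 0.4216, M+4 0.2019, M+6 0.0430, M+8 0.0034. Base peak = M+2.
P(M+2) = C(4,1) × 0.758^3 × 0.242^1 = 4 × 0.43551951 × 0.2420 = 0.421583 (base)
P(M) = C(4,0) × 0.758^4 × 0.242^0 = 1 × 0.33012379 × 1.0000 = 0.330124
Relative intensity = 0.330124 / 0.421583 × 100 = 78.31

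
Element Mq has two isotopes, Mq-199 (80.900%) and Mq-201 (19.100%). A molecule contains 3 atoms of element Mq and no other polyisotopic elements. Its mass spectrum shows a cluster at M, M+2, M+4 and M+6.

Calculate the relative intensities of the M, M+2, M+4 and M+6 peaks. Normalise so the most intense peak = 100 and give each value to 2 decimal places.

100.00 : 70.83 : 16.72 : 1.32

Each Mq atom is independently Mq-199 (p = 0.80900) or Mq-201 (q = 0.19100); the cluster is the binomial expansion (p + q)^3.
P(M) = 0.80900^3 = 0.529475
P(M+2) = 3 × 0.80900^2 × 0.19100^1 = 0.375018
P(M+4) = 3 × 0.80900^1 × 0.19100^2 = 0.088539
P(M+6) = 0.19100^3 = 0.006968
The M peak is largest (0.529475); scaling to 100 gives 100.00 : 70.83 : 16.72 : 1.32.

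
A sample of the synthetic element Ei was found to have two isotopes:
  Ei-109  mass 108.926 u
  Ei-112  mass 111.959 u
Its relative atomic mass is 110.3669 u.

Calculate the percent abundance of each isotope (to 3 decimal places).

Ei-109: 52.493%, Ei-112: 47.507%

With x = fraction of Ei-109 (so Ei-112 is 1 − x):
108.926·x + 111.959·(1 − x) = 110.3669
(108.926 − 111.959)·x = 110.3669 − 111.959
x = -1.5921 / -3.033 = 0.52493 → 52.493% Ei-109, 47.507% Ei-112.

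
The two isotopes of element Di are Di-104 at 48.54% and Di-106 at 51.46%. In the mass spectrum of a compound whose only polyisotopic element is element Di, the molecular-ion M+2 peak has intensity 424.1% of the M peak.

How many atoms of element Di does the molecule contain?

With n Di atoms, P(M+2)/P(M) = C(n,1)·p^(n−1)q / p^n = n·q/p = n · 0.5146/0.4854.
n = 4.241 × 0.4854/0.5146 = 4.00 ≈ 4

4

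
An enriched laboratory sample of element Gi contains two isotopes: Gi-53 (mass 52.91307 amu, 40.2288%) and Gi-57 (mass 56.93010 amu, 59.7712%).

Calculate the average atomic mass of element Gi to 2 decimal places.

55.31 amu

Weight each isotope mass by its fractional abundance: 0.402288 × 52.91307 + 0.597712 × 56.93010
= 21.286293 + 34.027804 = 55.314097 amu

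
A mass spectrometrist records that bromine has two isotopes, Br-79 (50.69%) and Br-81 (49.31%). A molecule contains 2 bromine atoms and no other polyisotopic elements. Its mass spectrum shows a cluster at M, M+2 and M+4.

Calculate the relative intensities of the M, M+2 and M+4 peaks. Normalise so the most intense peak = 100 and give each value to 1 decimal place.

51.4 : 100.0 : 48.6

The 2 Br atoms are independent, so intensities follow the terms of (0.5069 + 0.4931)^2.
P(M) = 0.5069^2 = 0.256948
P(M+2) = 2 × 0.5069^1 × 0.4931^1 = 0.499905
P(M+4) = 0.4931^2 = 0.243148
The M+2 peak is largest (0.499905); scaling to 100 gives 51.4 : 100.0 : 48.6.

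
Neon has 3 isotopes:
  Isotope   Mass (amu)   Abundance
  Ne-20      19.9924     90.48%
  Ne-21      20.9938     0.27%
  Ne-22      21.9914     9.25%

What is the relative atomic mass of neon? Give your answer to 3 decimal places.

20.180 amu

Ar = Σ fᵢ·mᵢ = 0.9048 × 19.9924 + 0.0027 × 20.9938 + 0.0925 × 21.9914
= 18.08912 + 0.05668 + 2.03420 = 20.18000 amu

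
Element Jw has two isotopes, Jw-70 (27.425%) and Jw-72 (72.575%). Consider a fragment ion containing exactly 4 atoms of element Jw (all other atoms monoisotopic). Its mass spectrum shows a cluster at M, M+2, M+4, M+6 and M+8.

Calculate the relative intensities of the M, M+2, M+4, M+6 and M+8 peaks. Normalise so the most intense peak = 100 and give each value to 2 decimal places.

The 4 Jw atoms are independent, so intensities follow the terms of (0.27425 + 0.72575)^4.
P(M) = 0.27425^4 = 0.005657
P(M+2) = 4 × 0.27425^3 × 0.72575^1 = 0.059881
P(M+4) = 6 × 0.27425^2 × 0.72575^2 = 0.237694
P(M+6) = 4 × 0.27425^1 × 0.72575^3 = 0.419341
P(M+8) = 0.72575^4 = 0.277427
The M+6 peak is largest (0.419341); scaling to 100 gives 1.35 : 14.28 : 56.68 : 100.00 : 66.16.

1.35 : 14.28 : 56.68 : 100.00 : 66.16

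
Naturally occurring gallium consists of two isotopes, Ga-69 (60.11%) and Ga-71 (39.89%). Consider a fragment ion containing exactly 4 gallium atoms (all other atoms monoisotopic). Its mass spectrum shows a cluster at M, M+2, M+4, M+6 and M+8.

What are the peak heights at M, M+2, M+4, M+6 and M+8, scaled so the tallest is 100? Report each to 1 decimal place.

Expanding (0.6011 + 0.3989)^4:
P(M) = 0.6011^4 = 0.130553
P(M+2) = 4 × 0.6011^3 × 0.3989^1 = 0.346549
P(M+4) = 6 × 0.6011^2 × 0.3989^2 = 0.344963
P(M+6) = 4 × 0.6011^1 × 0.3989^3 = 0.152616
P(M+8) = 0.3989^4 = 0.025320
The M+2 peak is largest (0.346549); scaling to 100 gives 37.7 : 100.0 : 99.5 : 44.0 : 7.3.

37.7 : 100.0 : 99.5 : 44.0 : 7.3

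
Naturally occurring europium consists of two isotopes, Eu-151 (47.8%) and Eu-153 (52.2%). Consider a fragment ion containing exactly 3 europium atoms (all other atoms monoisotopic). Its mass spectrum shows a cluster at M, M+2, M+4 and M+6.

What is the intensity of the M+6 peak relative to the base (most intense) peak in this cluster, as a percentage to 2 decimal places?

(0.478 + 0.522)^3 gives M 0.1092, M+2 0.3578, M+4 0.3907, M+6 0.1422; the largest is M+4.
P(M+4) = C(3,2) × 0.478^1 × 0.522^2 = 3 × 0.4780 × 0.272484 = 0.390742 (base)
P(M+6) = C(3,3) × 0.478^0 × 0.522^3 = 1 × 1.0000 × 0.14223665 = 0.142237
Relative intensity = 0.142237 / 0.390742 × 100 = 36.40

36.40%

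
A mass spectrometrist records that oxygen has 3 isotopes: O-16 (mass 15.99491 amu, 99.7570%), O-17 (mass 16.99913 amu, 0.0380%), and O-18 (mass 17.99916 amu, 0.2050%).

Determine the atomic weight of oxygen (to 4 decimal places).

The abundance-weighted mean is 0.997570 × 15.99491 + 0.000380 × 16.99913 + 0.002050 × 17.99916
= 15.956042 + 0.006460 + 0.036898 = 15.999400 amu

15.9994 amu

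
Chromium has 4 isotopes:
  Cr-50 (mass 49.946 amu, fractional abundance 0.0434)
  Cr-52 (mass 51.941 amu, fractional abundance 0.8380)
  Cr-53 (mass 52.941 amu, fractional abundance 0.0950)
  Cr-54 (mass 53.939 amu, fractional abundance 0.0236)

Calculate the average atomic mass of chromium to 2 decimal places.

52.00 amu

The abundance-weighted mean is 0.0434 × 49.946 + 0.8380 × 51.941 + 0.0950 × 52.941 + 0.0236 × 53.939
= 2.1677 + 43.5266 + 5.0294 + 1.2730 = 51.9967 amu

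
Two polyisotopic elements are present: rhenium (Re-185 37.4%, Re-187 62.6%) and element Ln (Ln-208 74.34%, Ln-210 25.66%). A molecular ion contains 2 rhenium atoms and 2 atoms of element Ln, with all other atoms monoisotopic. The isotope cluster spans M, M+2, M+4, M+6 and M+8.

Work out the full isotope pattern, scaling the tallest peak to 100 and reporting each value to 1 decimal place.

19.1 : 77.2 : 100.0 : 44.6 : 6.4

Rhenium pattern (n=2): 0.139876 : 0.468248 : 0.391876
Element Ln pattern (n=2): 0.55264356 : 0.38151288 : 0.06584356
Convolve the two distributions (both contribute in 2-u steps):
  M: 0.139876×0.55264356 = 0.077302
  M+2: 0.139876×0.38151288 + 0.468248×0.55264356 = 0.312139
  M+4: 0.139876×0.06584356 + 0.468248×0.38151288 + 0.391876×0.55264356 = 0.404420
  M+6: 0.468248×0.06584356 + 0.391876×0.38151288 = 0.180337
  M+8: 0.391876×0.06584356 = 0.025803
Scale to base peak (0.404420) = 100: 19.1 : 77.2 : 100.0 : 44.6 : 6.4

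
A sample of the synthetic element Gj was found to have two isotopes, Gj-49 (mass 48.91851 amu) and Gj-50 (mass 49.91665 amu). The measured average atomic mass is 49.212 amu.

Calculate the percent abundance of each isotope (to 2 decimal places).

Writing the weighted mean with unknown fraction x of Gj-49:
48.91851·x + 49.91665·(1 − x) = 49.212
(48.91851 − 49.91665)·x = 49.212 − 49.91665
x = -0.70465 / -0.99814 = 0.70596 → 70.60% Gj-49, 29.40% Gj-50.

Gj-49: 70.60%, Gj-50: 29.40%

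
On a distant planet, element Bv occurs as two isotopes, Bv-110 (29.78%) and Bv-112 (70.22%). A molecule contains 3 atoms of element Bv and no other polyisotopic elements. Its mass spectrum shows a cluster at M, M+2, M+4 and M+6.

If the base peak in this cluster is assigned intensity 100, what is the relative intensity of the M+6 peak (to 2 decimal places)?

Term probabilities: M 0.0264, M+2 0.1868, M+4 0.4405, M+6 0.3462. Base peak = M+4.
P(M+4) = C(3,2) × 0.2978^1 × 0.7022^2 = 3 × 0.2978 × 0.49308484 = 0.440522 (base)
P(M+6) = C(3,3) × 0.2978^0 × 0.7022^3 = 1 × 1.0000 × 0.34624417 = 0.346244
Relative intensity = 0.346244 / 0.440522 × 100 = 78.60

78.60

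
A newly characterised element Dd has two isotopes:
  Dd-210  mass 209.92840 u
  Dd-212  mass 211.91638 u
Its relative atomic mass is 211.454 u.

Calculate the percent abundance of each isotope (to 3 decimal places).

Dd-210: 23.259%, Dd-212: 76.741%

Writing the weighted mean with unknown fraction x of Dd-210:
209.92840·x + 211.91638·(1 − x) = 211.454
(209.92840 − 211.91638)·x = 211.454 − 211.91638
x = -0.46238 / -1.98798 = 0.23259 → 23.259% Dd-210, 76.741% Dd-212.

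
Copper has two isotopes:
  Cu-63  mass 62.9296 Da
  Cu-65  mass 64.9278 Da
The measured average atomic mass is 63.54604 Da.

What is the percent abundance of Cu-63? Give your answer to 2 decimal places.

With x = fraction of Cu-63 (so Cu-65 is 1 − x):
62.9296·x + 64.9278·(1 − x) = 63.54604
(62.9296 − 64.9278)·x = 63.54604 − 64.9278
x = -1.38176 / -1.9982 = 0.69150 → 69.15% Cu-63, 30.85% Cu-65.

69.15%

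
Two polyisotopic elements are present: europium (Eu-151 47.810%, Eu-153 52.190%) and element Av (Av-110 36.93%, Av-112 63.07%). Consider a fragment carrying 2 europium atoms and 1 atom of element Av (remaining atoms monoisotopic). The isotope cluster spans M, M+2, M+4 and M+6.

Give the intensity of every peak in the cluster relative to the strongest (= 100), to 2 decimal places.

20.32 : 79.08 : 100.00 : 41.36

Europium pattern (n=2): 0.22857961 : 0.49904078 : 0.27237961
Element Av pattern (n=1): 0.3693 : 0.6307
Convolve the two distributions (both contribute in 2-u steps):
  M: 0.22857961×0.3693 = 0.084414
  M+2: 0.22857961×0.6307 + 0.49904078×0.3693 = 0.328461
  M+4: 0.49904078×0.6307 + 0.27237961×0.3693 = 0.415335
  M+6: 0.27237961×0.6307 = 0.171790
Scale to base peak (0.415335) = 100: 20.32 : 79.08 : 100.00 : 41.36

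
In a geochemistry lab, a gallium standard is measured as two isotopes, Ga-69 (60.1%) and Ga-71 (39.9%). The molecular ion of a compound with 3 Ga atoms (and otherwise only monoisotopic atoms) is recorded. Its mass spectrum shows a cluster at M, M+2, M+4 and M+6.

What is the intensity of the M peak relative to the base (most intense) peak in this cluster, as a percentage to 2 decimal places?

(0.601 + 0.399)^3 gives M 0.2171, M+2 0.4324, M+4 0.2870, M+6 0.0635; the largest is M+2.
P(M+2) = C(3,1) × 0.601^2 × 0.399^1 = 3 × 0.361201 × 0.3990 = 0.432358 (base)
P(M) = C(3,0) × 0.601^3 × 0.399^0 = 1 × 0.2170818 × 1.0000 = 0.217082
Relative intensity = 0.217082 / 0.432358 × 100 = 50.21

50.21%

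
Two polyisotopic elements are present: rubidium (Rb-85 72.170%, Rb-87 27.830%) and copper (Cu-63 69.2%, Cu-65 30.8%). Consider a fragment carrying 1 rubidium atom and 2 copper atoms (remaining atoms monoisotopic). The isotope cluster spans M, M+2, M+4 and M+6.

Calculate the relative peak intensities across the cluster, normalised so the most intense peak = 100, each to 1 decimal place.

78.4 : 100.0 : 42.4 : 6.0

Rubidium pattern (n=1): 0.7217 : 0.2783
Copper pattern (n=2): 0.478864 : 0.426272 : 0.094864
Convolve the two distributions (both contribute in 2-u steps):
  M: 0.7217×0.478864 = 0.345596
  M+2: 0.7217×0.426272 + 0.2783×0.478864 = 0.440908
  M+4: 0.7217×0.094864 + 0.2783×0.426272 = 0.187095
  M+6: 0.2783×0.094864 = 0.026401
Scale to base peak (0.440908) = 100: 78.4 : 100.0 : 42.4 : 6.0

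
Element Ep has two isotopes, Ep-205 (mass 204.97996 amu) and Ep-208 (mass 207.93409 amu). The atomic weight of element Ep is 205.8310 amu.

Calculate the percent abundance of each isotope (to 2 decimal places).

Ep-205: 71.19%, Ep-208: 28.81%

Let x be the fractional abundance of Ep-205; then Ep-208 has abundance 1 − x.
204.97996·x + 207.93409·(1 − x) = 205.8310
(204.97996 − 207.93409)·x = 205.8310 − 207.93409
x = -2.10309 / -2.95413 = 0.71192 → 71.19% Ep-205, 28.81% Ep-208.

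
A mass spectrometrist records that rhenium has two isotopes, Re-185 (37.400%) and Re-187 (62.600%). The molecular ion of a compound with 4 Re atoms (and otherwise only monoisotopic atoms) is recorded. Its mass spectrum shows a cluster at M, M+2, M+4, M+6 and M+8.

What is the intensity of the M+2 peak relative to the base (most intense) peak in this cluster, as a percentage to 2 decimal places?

(0.37400 + 0.62600)^4 gives M 0.0196, M+2 0.1310, M+4 0.3289, M+6 0.3670, M+8 0.1536; the largest is M+6.
P(M+6) = C(4,3) × 0.37400^1 × 0.62600^3 = 4 × 0.3740 × 0.24531438 = 0.366990 (base)
P(M+2) = C(4,1) × 0.37400^3 × 0.62600^1 = 4 × 0.05231362 × 0.6260 = 0.130993
Relative intensity = 0.130993 / 0.366990 × 100 = 35.69

35.69%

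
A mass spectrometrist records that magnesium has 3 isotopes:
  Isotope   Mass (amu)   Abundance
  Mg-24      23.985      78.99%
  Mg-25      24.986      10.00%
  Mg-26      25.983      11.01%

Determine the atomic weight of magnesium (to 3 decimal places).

24.305 amu

Ar = Σ fᵢ·mᵢ = 0.7899 × 23.985 + 0.1000 × 24.986 + 0.1101 × 25.983
= 18.9458 + 2.4986 + 2.8607 = 24.3051 amu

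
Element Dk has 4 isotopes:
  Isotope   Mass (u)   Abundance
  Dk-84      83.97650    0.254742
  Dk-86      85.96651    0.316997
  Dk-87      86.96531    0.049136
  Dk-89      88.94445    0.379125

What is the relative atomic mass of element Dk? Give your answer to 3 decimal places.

Average mass = Σ (abundance × isotope mass) = 0.254742 × 83.97650 + 0.316997 × 85.96651 + 0.049136 × 86.96531 + 0.379125 × 88.94445
= 21.392342 + 27.251126 + 4.273127 + 33.721065 = 86.637660 u

86.638 u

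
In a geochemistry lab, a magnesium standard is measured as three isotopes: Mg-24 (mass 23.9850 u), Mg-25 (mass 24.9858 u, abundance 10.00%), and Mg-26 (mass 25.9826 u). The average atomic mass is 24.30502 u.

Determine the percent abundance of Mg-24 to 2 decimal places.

The remaining 90.00% is split between Mg-24 (fraction x) and Mg-26 (fraction 0.9000 − x).
Substituting: 23.9850x + 25.9826(0.9000 − x) = 21.80644
(23.9850 − 25.9826)x = -1.5779  ⇒  x = 0.78990, y = 0.11010
Mg-24: 78.99%, Mg-26: 11.01%.

78.99%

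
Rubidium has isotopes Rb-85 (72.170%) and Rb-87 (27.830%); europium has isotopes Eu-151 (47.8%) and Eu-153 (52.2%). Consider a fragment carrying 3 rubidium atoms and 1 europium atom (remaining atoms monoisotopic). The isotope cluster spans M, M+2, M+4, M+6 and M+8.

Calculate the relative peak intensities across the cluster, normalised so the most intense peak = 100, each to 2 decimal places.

Rubidium pattern (n=3): 0.37589809 : 0.43485841 : 0.16768892 : 0.02155458
Europium pattern (n=1): 0.4780 : 0.5220
Convolve the two distributions (both contribute in 2-u steps):
  M: 0.37589809×0.4780 = 0.179679
  M+2: 0.37589809×0.5220 + 0.43485841×0.4780 = 0.404081
  M+4: 0.43485841×0.5220 + 0.16768892×0.4780 = 0.307151
  M+6: 0.16768892×0.5220 + 0.02155458×0.4780 = 0.097837
  M+8: 0.02155458×0.5220 = 0.011251
Scale to base peak (0.404081) = 100: 44.47 : 100.00 : 76.01 : 24.21 : 2.78

44.47 : 100.00 : 76.01 : 24.21 : 2.78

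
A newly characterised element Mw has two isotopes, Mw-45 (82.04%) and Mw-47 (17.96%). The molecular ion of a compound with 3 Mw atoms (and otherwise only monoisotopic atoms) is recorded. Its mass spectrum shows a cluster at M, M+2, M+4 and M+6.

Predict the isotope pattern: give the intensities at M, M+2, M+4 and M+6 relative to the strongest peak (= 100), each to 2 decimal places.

100.00 : 65.68 : 14.38 : 1.05

Each Mw atom is independently Mw-45 (p = 0.8204) or Mw-47 (q = 0.1796); the cluster is the binomial expansion (p + q)^3.
P(M) = 0.8204^3 = 0.552175
P(M+2) = 3 × 0.8204^2 × 0.1796^1 = 0.362643
P(M+4) = 3 × 0.8204^1 × 0.1796^2 = 0.079389
P(M+6) = 0.1796^3 = 0.005793
The M peak is largest (0.552175); scaling to 100 gives 100.00 : 65.68 : 14.38 : 1.05.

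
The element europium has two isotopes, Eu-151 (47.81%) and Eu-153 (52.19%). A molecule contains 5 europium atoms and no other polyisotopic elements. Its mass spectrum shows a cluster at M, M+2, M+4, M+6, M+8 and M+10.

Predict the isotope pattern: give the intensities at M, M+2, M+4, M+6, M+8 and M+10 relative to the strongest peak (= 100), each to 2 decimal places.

Each Eu atom is independently Eu-151 (p = 0.4781) or Eu-153 (q = 0.5219); the cluster is the binomial expansion (p + q)^5.
P(M) = 0.4781^5 = 0.024980
P(M+2) = 5 × 0.4781^4 × 0.5219^1 = 0.136343
P(M+4) = 10 × 0.4781^3 × 0.5219^2 = 0.297667
P(M+6) = 10 × 0.4781^2 × 0.5219^3 = 0.324937
P(M+8) = 5 × 0.4781^1 × 0.5219^4 = 0.177353
P(M+10) = 0.5219^5 = 0.038720
The M+6 peak is largest (0.324937); scaling to 100 gives 7.69 : 41.96 : 91.61 : 100.00 : 54.58 : 11.92.

7.69 : 41.96 : 91.61 : 100.00 : 54.58 : 11.92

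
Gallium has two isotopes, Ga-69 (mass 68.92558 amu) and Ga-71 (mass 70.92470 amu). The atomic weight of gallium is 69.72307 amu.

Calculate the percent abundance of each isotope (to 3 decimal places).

Ga-69: 60.108%, Ga-71: 39.892%

With x = fraction of Ga-69 (so Ga-71 is 1 − x):
68.92558·x + 70.92470·(1 − x) = 69.72307
(68.92558 − 70.92470)·x = 69.72307 − 70.92470
x = -1.20163 / -1.99912 = 0.60108 → 60.108% Ga-69, 39.892% Ga-71.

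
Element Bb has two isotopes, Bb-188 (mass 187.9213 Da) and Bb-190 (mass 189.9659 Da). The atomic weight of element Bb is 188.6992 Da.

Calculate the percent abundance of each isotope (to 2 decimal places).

With x = fraction of Bb-188 (so Bb-190 is 1 − x):
187.9213·x + 189.9659·(1 − x) = 188.6992
(187.9213 − 189.9659)·x = 188.6992 − 189.9659
x = -1.2667 / -2.0446 = 0.61953 → 61.95% Bb-188, 38.05% Bb-190.

Bb-188: 61.95%, Bb-190: 38.05%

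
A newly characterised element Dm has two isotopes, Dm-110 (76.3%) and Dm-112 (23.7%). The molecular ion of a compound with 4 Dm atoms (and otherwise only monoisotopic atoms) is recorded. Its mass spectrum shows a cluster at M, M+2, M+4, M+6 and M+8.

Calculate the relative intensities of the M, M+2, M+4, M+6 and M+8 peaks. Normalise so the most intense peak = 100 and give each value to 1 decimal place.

The 4 Dm atoms are independent, so intensities follow the terms of (0.763 + 0.237)^4.
P(M) = 0.763^4 = 0.338921
P(M+2) = 4 × 0.763^3 × 0.237^1 = 0.421097
P(M+4) = 6 × 0.763^2 × 0.237^2 = 0.196199
P(M+6) = 4 × 0.763^1 × 0.237^3 = 0.040628
P(M+8) = 0.237^4 = 0.003155
The M+2 peak is largest (0.421097); scaling to 100 gives 80.5 : 100.0 : 46.6 : 9.6 : 0.7.

80.5 : 100.0 : 46.6 : 9.6 : 0.7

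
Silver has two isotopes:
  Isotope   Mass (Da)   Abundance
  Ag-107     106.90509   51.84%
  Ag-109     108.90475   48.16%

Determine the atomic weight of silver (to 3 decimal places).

107.868 Da

The abundance-weighted mean is 0.5184 × 106.90509 + 0.4816 × 108.90475
= 55.419599 + 52.448528 = 107.868127 Da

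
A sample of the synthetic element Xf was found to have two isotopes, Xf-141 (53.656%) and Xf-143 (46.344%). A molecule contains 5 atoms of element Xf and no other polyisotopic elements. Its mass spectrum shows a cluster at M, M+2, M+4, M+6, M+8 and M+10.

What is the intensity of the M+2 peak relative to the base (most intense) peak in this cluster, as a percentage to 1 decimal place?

57.9%

Term probabilities: M 0.0445, M+2 0.1921, M+4 0.3318, M+6 0.2866, M+8 0.1238, M+10 0.0214. Base peak = M+4.
P(M+4) = C(5,2) × 0.53656^3 × 0.46344^2 = 10 × 0.15447382 × 0.21477663 = 0.331774 (base)
P(M+2) = C(5,1) × 0.53656^4 × 0.46344^1 = 5 × 0.08288447 × 0.46344 = 0.192060
Relative intensity = 0.192060 / 0.331774 × 100 = 57.9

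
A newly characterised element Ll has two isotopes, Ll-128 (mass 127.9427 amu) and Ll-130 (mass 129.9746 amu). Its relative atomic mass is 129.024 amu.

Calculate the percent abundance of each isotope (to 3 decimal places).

Ll-128: 46.784%, Ll-130: 53.216%

Let x be the fractional abundance of Ll-128; then Ll-130 has abundance 1 − x.
127.9427·x + 129.9746·(1 − x) = 129.024
(127.9427 − 129.9746)·x = 129.024 − 129.9746
x = -0.9506 / -2.0319 = 0.46784 → 46.784% Ll-128, 53.216% Ll-130.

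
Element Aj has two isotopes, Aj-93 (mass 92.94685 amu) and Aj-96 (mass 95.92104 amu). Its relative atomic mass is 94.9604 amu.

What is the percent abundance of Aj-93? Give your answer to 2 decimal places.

32.30%

Writing the weighted mean with unknown fraction x of Aj-93:
92.94685·x + 95.92104·(1 − x) = 94.9604
(92.94685 − 95.92104)·x = 94.9604 − 95.92104
x = -0.96064 / -2.97419 = 0.32299 → 32.30% Aj-93, 67.70% Aj-96.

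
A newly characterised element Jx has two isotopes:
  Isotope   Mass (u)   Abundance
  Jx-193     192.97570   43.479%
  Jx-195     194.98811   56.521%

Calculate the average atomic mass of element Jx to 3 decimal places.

The abundance-weighted mean is 0.43479 × 192.97570 + 0.56521 × 194.98811
= 83.903905 + 110.209230 = 194.113135 u

194.113 u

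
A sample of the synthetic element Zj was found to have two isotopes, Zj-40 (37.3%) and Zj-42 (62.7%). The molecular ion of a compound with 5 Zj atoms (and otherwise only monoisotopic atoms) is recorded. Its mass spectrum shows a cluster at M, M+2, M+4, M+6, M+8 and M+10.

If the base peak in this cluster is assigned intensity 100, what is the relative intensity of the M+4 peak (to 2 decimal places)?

59.49

Term probabilities: M 0.0072, M+2 0.0607, M+4 0.2040, M+6 0.3429, M+8 0.2882, M+10 0.0969. Base peak = M+6.
P(M+6) = C(5,3) × 0.373^2 × 0.627^3 = 10 × 0.139129 × 0.24649188 = 0.342942 (base)
P(M+4) = C(5,2) × 0.373^3 × 0.627^2 = 10 × 0.05189512 × 0.393129 = 0.204015
Relative intensity = 0.204015 / 0.342942 × 100 = 59.49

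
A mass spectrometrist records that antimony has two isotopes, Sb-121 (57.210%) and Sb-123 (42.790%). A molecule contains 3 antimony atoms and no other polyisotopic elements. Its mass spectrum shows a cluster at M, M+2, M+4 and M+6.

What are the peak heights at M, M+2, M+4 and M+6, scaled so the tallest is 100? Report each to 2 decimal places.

Expanding (0.57210 + 0.42790)^3:
P(M) = 0.57210^3 = 0.187247
P(M+2) = 3 × 0.57210^2 × 0.42790^1 = 0.420153
P(M+4) = 3 × 0.57210^1 × 0.42790^2 = 0.314252
P(M+6) = 0.42790^3 = 0.078348
The M+2 peak is largest (0.420153); scaling to 100 gives 44.57 : 100.00 : 74.79 : 18.65.

44.57 : 100.00 : 74.79 : 18.65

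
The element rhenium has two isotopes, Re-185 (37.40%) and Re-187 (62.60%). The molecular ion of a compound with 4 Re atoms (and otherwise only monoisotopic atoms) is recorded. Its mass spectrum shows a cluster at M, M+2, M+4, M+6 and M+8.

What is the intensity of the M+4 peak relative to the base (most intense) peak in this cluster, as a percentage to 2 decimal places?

89.62%

(0.3740 + 0.6260)^4 gives M 0.0196, M+2 0.1310, M+4 0.3289, M+6 0.3670, M+8 0.1536; the largest is M+6.
P(M+6) = C(4,3) × 0.3740^1 × 0.6260^3 = 4 × 0.3740 × 0.24531438 = 0.366990 (base)
P(M+4) = C(4,2) × 0.3740^2 × 0.6260^2 = 6 × 0.139876 × 0.391876 = 0.328884
Relative intensity = 0.328884 / 0.366990 × 100 = 89.62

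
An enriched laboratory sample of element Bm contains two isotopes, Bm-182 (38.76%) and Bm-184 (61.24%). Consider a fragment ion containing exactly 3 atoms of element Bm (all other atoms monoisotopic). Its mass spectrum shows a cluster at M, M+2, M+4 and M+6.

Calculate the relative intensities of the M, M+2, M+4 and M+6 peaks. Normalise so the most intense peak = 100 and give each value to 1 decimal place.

Expanding (0.3876 + 0.6124)^3:
P(M) = 0.3876^3 = 0.058231
P(M+2) = 3 × 0.3876^2 × 0.6124^1 = 0.276009
P(M+4) = 3 × 0.3876^1 × 0.6124^2 = 0.436089
P(M+6) = 0.6124^3 = 0.229671
The M+4 peak is largest (0.436089); scaling to 100 gives 13.4 : 63.3 : 100.0 : 52.7.

13.4 : 63.3 : 100.0 : 52.7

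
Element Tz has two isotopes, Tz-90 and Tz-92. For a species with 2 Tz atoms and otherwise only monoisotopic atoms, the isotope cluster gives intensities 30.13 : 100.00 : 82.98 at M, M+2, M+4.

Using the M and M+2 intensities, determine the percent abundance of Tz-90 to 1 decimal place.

37.6%

Let p = fractional abundance of Tz-90. I(M+2)/I(M) = [C(2,1)·p^1·(1−p)] / p^2 = 2·(1−p)/p = 100.00/30.13 = 3.3190
(1−p)/p = 3.3190/2 = 1.6595  ⇒  p = 1/(1 + 1.6595) = 0.3760
Tz-90: 37.6%, Tz-92: 62.4%.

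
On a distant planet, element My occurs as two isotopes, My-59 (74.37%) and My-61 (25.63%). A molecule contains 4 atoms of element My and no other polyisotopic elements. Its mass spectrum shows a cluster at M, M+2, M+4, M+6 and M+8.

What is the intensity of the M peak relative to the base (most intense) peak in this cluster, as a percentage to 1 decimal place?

72.5%

Term probabilities: M 0.3059, M+2 0.4217, M+4 0.2180, M+6 0.0501, M+8 0.0043. Base peak = M+2.
P(M+2) = C(4,1) × 0.7437^3 × 0.2563^1 = 4 × 0.4113328 × 0.2563 = 0.421698 (base)
P(M) = C(4,0) × 0.7437^4 × 0.2563^0 = 1 × 0.30590821 × 1.0000 = 0.305908
Relative intensity = 0.305908 / 0.421698 × 100 = 72.5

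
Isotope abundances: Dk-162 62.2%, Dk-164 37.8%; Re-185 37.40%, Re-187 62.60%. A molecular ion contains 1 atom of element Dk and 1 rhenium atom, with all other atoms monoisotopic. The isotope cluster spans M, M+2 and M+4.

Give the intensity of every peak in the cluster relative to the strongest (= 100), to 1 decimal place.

43.8 : 100.0 : 44.6

Element Dk pattern (n=1): 0.6220 : 0.3780
Rhenium pattern (n=1): 0.3740 : 0.6260
Convolve the two distributions (both contribute in 2-u steps):
  M: 0.6220×0.3740 = 0.232628
  M+2: 0.6220×0.6260 + 0.3780×0.3740 = 0.530744
  M+4: 0.3780×0.6260 = 0.236628
Scale to base peak (0.530744) = 100: 43.8 : 100.0 : 44.6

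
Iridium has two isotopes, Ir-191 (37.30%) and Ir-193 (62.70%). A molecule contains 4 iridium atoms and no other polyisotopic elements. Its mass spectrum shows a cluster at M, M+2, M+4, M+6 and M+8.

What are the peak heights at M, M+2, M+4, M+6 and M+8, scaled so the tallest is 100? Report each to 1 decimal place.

Expanding (0.3730 + 0.6270)^4:
P(M) = 0.3730^4 = 0.019357
P(M+2) = 4 × 0.3730^3 × 0.6270^1 = 0.130153
P(M+4) = 6 × 0.3730^2 × 0.6270^2 = 0.328174
P(M+6) = 4 × 0.3730^1 × 0.6270^3 = 0.367766
P(M+8) = 0.6270^4 = 0.154550
The M+6 peak is largest (0.367766); scaling to 100 gives 5.3 : 35.4 : 89.2 : 100.0 : 42.0.

5.3 : 35.4 : 89.2 : 100.0 : 42.0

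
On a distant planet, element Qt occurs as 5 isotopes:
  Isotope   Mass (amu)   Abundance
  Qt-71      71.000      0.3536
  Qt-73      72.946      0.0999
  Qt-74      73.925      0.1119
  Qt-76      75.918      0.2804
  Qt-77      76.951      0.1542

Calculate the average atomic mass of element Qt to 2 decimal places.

73.82 amu

Average mass = Σ (abundance × isotope mass) = 0.3536 × 71.000 + 0.0999 × 72.946 + 0.1119 × 73.925 + 0.2804 × 75.918 + 0.1542 × 76.951
= 25.1056 + 7.2873 + 8.2722 + 21.2874 + 11.8658 = 73.8183 amu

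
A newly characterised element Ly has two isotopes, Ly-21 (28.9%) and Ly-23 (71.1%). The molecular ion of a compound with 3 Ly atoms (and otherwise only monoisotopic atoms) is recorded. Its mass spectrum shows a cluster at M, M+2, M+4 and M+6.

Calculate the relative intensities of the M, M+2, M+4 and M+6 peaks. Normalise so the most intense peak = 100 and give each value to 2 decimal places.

The 3 Ly atoms are independent, so intensities follow the terms of (0.289 + 0.711)^3.
P(M) = 0.289^3 = 0.024138
P(M+2) = 3 × 0.289^2 × 0.711^1 = 0.178150
P(M+4) = 3 × 0.289^1 × 0.711^2 = 0.438287
P(M+6) = 0.711^3 = 0.359425
The M+4 peak is largest (0.438287); scaling to 100 gives 5.51 : 40.65 : 100.00 : 82.01.

5.51 : 40.65 : 100.00 : 82.01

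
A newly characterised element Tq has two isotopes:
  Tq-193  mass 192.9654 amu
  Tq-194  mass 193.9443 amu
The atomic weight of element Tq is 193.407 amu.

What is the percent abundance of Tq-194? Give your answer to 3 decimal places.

45.112%

Let x be the fractional abundance of Tq-193; then Tq-194 has abundance 1 − x.
192.9654·x + 193.9443·(1 − x) = 193.407
(192.9654 − 193.9443)·x = 193.407 − 193.9443
x = -0.5373 / -0.9789 = 0.54888 → 54.888% Tq-193, 45.112% Tq-194.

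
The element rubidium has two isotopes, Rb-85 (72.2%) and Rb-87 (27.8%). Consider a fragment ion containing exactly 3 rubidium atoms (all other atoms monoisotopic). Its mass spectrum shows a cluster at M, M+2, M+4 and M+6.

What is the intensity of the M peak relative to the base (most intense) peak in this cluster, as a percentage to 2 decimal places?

86.57%

Binomial terms of (0.722 + 0.278)^3: M 0.3764, M+2 0.4348, M+4 0.1674, M+6 0.0215 → M+2 is the base peak.
P(M+2) = C(3,1) × 0.722^2 × 0.278^1 = 3 × 0.521284 × 0.2780 = 0.434751 (base)
P(M) = C(3,0) × 0.722^3 × 0.278^0 = 1 × 0.37636705 × 1.0000 = 0.376367
Relative intensity = 0.376367 / 0.434751 × 100 = 86.57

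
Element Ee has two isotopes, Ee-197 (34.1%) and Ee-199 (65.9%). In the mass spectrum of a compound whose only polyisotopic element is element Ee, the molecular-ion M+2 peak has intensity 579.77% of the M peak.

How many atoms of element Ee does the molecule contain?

The M+2/M ratio from n Ee atoms is n · q/p = n · 0.659/0.341.
n = 5.7977 × 0.341/0.659 = 3.00 ≈ 3

3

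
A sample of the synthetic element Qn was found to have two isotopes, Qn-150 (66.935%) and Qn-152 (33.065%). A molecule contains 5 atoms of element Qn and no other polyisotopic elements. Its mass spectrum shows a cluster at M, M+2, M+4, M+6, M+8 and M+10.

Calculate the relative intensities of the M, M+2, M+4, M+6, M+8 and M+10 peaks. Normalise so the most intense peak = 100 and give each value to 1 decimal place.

Expanding (0.66935 + 0.33065)^5:
P(M) = 0.66935^5 = 0.134359
P(M+2) = 5 × 0.66935^4 × 0.33065^1 = 0.331857
P(M+4) = 10 × 0.66935^3 × 0.33065^2 = 0.327866
P(M+6) = 10 × 0.66935^2 × 0.33065^3 = 0.161962
P(M+8) = 5 × 0.66935^1 × 0.33065^4 = 0.040003
P(M+10) = 0.33065^5 = 0.003952
The M+2 peak is largest (0.331857); scaling to 100 gives 40.5 : 100.0 : 98.8 : 48.8 : 12.1 : 1.2.

40.5 : 100.0 : 98.8 : 48.8 : 12.1 : 1.2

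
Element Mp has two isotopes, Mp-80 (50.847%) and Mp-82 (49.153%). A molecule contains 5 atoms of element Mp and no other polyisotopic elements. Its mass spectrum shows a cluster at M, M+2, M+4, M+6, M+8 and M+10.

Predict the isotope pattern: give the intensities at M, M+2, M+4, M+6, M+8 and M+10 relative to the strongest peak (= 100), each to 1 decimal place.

10.7 : 51.7 : 100.0 : 96.7 : 46.7 : 9.0

The 5 Mp atoms are independent, so intensities follow the terms of (0.50847 + 0.49153)^5.
P(M) = 0.50847^5 = 0.033988
P(M+2) = 5 × 0.50847^4 × 0.49153^1 = 0.164279
P(M+4) = 10 × 0.50847^3 × 0.49153^2 = 0.317611
P(M+6) = 10 × 0.50847^2 × 0.49153^3 = 0.307030
P(M+8) = 5 × 0.50847^1 × 0.49153^4 = 0.148401
P(M+10) = 0.49153^5 = 0.028691
The M+4 peak is largest (0.317611); scaling to 100 gives 10.7 : 51.7 : 100.0 : 96.7 : 46.7 : 9.0.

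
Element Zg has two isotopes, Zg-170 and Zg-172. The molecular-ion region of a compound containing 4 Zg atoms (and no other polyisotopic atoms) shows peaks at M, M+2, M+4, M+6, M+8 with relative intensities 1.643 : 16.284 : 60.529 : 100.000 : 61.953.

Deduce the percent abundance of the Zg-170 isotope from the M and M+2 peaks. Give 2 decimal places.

28.75%

Let p = fractional abundance of Zg-170. I(M+2)/I(M) = [C(4,1)·p^3·(1−p)] / p^4 = 4·(1−p)/p = 16.284/1.643 = 9.9111
(1−p)/p = 9.9111/4 = 2.4778  ⇒  p = 1/(1 + 2.4778) = 0.2875
Zg-170: 28.75%, Zg-172: 71.25%.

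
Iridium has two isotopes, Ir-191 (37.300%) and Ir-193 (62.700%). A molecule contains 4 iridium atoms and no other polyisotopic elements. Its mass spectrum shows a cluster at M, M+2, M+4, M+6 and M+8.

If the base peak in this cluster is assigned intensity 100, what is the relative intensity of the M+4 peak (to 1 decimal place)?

(0.37300 + 0.62700)^4 gives M 0.0194, M+2 0.1302, M+4 0.3282, M+6 0.3678, M+8 0.1546; the largest is M+6.
P(M+6) = C(4,3) × 0.37300^1 × 0.62700^3 = 4 × 0.3730 × 0.24649188 = 0.367766 (base)
P(M+4) = C(4,2) × 0.37300^2 × 0.62700^2 = 6 × 0.139129 × 0.393129 = 0.328174
Relative intensity = 0.328174 / 0.367766 × 100 = 89.2

89.2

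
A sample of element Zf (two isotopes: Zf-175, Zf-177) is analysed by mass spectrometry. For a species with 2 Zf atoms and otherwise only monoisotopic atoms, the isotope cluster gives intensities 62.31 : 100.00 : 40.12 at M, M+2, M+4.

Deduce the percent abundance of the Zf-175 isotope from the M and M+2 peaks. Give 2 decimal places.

If p is the fraction of Zf that is Zf-175, then I(M+2)/I(M) = [C(2,1)·p^1·(1−p)] / p^2 = 2·(1−p)/p = 100.00/62.31 = 1.6049
(1−p)/p = 1.6049/2 = 0.8024  ⇒  p = 1/(1 + 0.8024) = 0.5548
Zf-175: 55.48%, Zf-177: 44.52%.

55.48%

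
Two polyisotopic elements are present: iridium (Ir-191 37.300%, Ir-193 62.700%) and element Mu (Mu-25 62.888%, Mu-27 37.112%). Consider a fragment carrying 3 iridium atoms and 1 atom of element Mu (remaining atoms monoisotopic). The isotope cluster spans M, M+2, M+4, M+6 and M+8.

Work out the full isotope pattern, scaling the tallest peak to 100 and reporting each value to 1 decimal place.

Iridium pattern (n=3): 0.05189512 : 0.26170165 : 0.43991135 : 0.24649188
Element Mu pattern (n=1): 0.62888 : 0.37112
Convolve the two distributions (both contribute in 2-u steps):
  M: 0.05189512×0.62888 = 0.032636
  M+2: 0.05189512×0.37112 + 0.26170165×0.62888 = 0.183838
  M+4: 0.26170165×0.37112 + 0.43991135×0.62888 = 0.373774
  M+6: 0.43991135×0.37112 + 0.24649188×0.62888 = 0.318274
  M+8: 0.24649188×0.37112 = 0.091478
Scale to base peak (0.373774) = 100: 8.7 : 49.2 : 100.0 : 85.2 : 24.5

8.7 : 49.2 : 100.0 : 85.2 : 24.5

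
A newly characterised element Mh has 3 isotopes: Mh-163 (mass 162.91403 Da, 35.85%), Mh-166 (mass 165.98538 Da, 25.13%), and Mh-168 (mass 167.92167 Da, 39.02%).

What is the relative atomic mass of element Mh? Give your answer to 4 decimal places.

165.6398 Da

The abundance-weighted mean is 0.3585 × 162.91403 + 0.2513 × 165.98538 + 0.3902 × 167.92167
= 58.404680 + 41.712126 + 65.523036 = 165.639842 Da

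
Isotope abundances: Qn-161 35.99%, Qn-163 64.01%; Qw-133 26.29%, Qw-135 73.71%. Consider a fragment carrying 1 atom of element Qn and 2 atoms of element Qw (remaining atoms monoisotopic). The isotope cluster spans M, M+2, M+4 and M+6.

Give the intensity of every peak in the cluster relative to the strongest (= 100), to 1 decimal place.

Element Qn pattern (n=1): 0.3599 : 0.6401
Element Qw pattern (n=2): 0.06911641 : 0.38756718 : 0.54331641
Convolve the two distributions (both contribute in 2-u steps):
  M: 0.3599×0.06911641 = 0.024875
  M+2: 0.3599×0.38756718 + 0.6401×0.06911641 = 0.183727
  M+4: 0.3599×0.54331641 + 0.6401×0.38756718 = 0.443621
  M+6: 0.6401×0.54331641 = 0.347777
Scale to base peak (0.443621) = 100: 5.6 : 41.4 : 100.0 : 78.4

5.6 : 41.4 : 100.0 : 78.4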